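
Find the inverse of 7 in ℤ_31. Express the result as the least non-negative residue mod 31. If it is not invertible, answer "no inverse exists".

9

gcd(31, 7) by repeated division:
31 = 4*7 + 3
7 = 2*3 + 1
3 = 3*1 + 0
Since gcd(7, 31) = 1, back-substitute to write 1 as a combination:
1 = 7 − 2·3
1 = −2·31 + 9·7
So 7·9 ≡ 1 (mod 31).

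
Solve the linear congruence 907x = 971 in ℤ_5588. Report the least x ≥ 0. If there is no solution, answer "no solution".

2601

First find gcd(907, 5588):
5588 = 6×907 + 146
907 = 6×146 + 31
146 = 4×31 + 22
31 = 1×22 + 9
22 = 2×9 + 4
9 = 2×4 + 1
4 = 4×1 + 0
gcd = 1, so a unique solution mod 5588 exists.
Back-substitute for the Bézout coefficients:
1 = 9 − 2·4
1 = −2·22 + 5·9
1 = 5·31 − 7·22
1 = −7·146 + 33·31
1 = 33·907 − 205·146
1 = −205·5588 + 1263·907
So 907·(1263) ≡ 1 (mod 5588), giving 907⁻¹ ≡ 1263.
x ≡ 907⁻¹·971 ≡ 1263·971 ≡ 2601 (mod 5588).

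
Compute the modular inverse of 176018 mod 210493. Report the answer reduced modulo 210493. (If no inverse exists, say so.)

163980

Run Euclid on (210493, 176018):
210493 = 1×176018 + 34475
176018 = 5×34475 + 3643
34475 = 9×3643 + 1688
3643 = 2×1688 + 267
1688 = 6×267 + 86
267 = 3×86 + 9
86 = 9×9 + 5
9 = 1×5 + 4
5 = 1×4 + 1
4 = 4×1 + 0
Since gcd(176018, 210493) = 1, back-substitute to write 1 as a combination:
1 = 5 − 4
1 = −9 + 2·5
1 = 2·86 − 19·9
1 = −19·267 + 59·86
1 = 59·1688 − 373·267
1 = −373·3643 + 805·1688
1 = 805·34475 − 7618·3643
1 = −7618·176018 + 38895·34475
1 = 38895·210493 − 46513·176018
Hence 176018⁻¹ ≡ -46513 ≡ 163980 (mod 210493).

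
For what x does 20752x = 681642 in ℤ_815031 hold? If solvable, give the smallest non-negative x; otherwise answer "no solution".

First find gcd(20752, 815031):
815031 = 39*20752 + 5703
20752 = 3*5703 + 3643
5703 = 1*3643 + 2060
3643 = 1*2060 + 1583
2060 = 1*1583 + 477
1583 = 3*477 + 152
477 = 3*152 + 21
152 = 7*21 + 5
21 = 4*5 + 1
5 = 5*1 + 0
gcd = 1, so a unique solution mod 815031 exists.
Back-substitute for the Bézout coefficients:
1 = 21 − 4·5
1 = −4·152 + 29·21
1 = 29·477 − 91·152
1 = −91·1583 + 302·477
1 = 302·2060 − 393·1583
1 = −393·3643 + 695·2060
1 = 695·5703 − 1088·3643
1 = −1088·20752 + 3959·5703
1 = 3959·815031 − 155489·20752
So 20752·(-155489) ≡ 1 (mod 815031), giving 20752⁻¹ ≡ 659542.
x ≡ 20752⁻¹·681642 ≡ 659542·681642 ≡ 428364 (mod 815031).

428364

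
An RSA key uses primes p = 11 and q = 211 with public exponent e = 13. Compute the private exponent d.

1777

φ(n) = (p−1)(q−1) = 10·210 = 2100.
Need d with 13·d ≡ 1 (mod 2100). Apply the extended Euclidean algorithm:
2100 = 161×13 + 7
13 = 1×7 + 6
7 = 1×6 + 1
6 = 6×1 + 0
Back-substitute:
1 = 7 − 6
1 = −13 + 2·7
1 = 2·2100 − 323·13
So 13·(-323) ≡ 1 (mod 2100), hence d ≡ -323 ≡ 1777 (mod 2100).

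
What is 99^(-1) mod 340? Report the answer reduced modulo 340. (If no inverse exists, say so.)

Run Euclid on (340, 99):
340 = 3·99 + 43
99 = 2·43 + 13
43 = 3·13 + 4
13 = 3·4 + 1
4 = 4·1 + 0
gcd = 1, so the inverse exists. Back-substitute:
1 = 13 − 3·4
1 = −3·43 + 10·13
1 = 10·99 − 23·43
1 = −23·340 + 79·99
So 99·79 ≡ 1 (mod 340).

79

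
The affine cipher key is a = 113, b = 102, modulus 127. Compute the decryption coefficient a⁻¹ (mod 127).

9

Apply the Euclidean algorithm to 127 and 113:
127 = 1×113 + 14
113 = 8×14 + 1
14 = 14×1 + 0
The gcd is 1. Working backward:
1 = 113 − 8·14
1 = −8·127 + 9·113
So 113·9 ≡ 1 (mod 127).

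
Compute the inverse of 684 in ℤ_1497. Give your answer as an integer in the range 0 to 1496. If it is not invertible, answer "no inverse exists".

Euclidean algorithm on 1497, 684:
1497 = 2·684 + 129
684 = 5·129 + 39
129 = 3·39 + 12
39 = 3·12 + 3
12 = 4·3 + 0
gcd(684, 1497) = 3 ≠ 1, so 684 has no multiplicative inverse modulo 1497.

no inverse exists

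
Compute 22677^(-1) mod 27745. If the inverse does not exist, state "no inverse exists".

Extended Euclidean algorithm:
27745 = 1·22677 + 5068
22677 = 4·5068 + 2405
5068 = 2·2405 + 258
2405 = 9·258 + 83
258 = 3·83 + 9
83 = 9·9 + 2
9 = 4·2 + 1
2 = 2·1 + 0
gcd = 1, so the inverse exists. Back-substitute:
1 = 9 − 4·2
1 = −4·83 + 37·9
1 = 37·258 − 115·83
1 = −115·2405 + 1072·258
1 = 1072·5068 − 2259·2405
1 = −2259·22677 + 10108·5068
1 = 10108·27745 − 12367·22677
Thus 22677·(-12367) ≡ 1 (mod 27745); reducing, -12367 mod 27745 = 15378.

15378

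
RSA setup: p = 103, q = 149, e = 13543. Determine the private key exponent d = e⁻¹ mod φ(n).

2887

φ(n) = (p−1)(q−1) = 102·148 = 15096.
Need d with 13543·d ≡ 1 (mod 15096). Apply the extended Euclidean algorithm:
15096 = 1·13543 + 1553
13543 = 8·1553 + 1119
1553 = 1·1119 + 434
1119 = 2·434 + 251
434 = 1·251 + 183
251 = 1·183 + 68
183 = 2·68 + 47
68 = 1·47 + 21
47 = 2·21 + 5
21 = 4·5 + 1
5 = 5·1 + 0
Back-substitute:
1 = 21 − 4·5
1 = −4·47 + 9·21
1 = 9·68 − 13·47
1 = −13·183 + 35·68
1 = 35·251 − 48·183
1 = −48·434 + 83·251
1 = 83·1119 − 214·434
1 = −214·1553 + 297·1119
1 = 297·13543 − 2590·1553
1 = −2590·15096 + 2887·13543
So 13543·2887 ≡ 1 (mod 15096), hence d = 2887.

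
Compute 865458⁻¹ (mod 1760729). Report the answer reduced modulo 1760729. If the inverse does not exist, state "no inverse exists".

Apply the Euclidean algorithm to 1760729 and 865458:
1760729 = 2×865458 + 29813
865458 = 29×29813 + 881
29813 = 33×881 + 740
881 = 1×740 + 141
740 = 5×141 + 35
141 = 4×35 + 1
35 = 35×1 + 0
gcd = 1, so the inverse exists. Back-substitute:
1 = 141 − 4·35
1 = −4·740 + 21·141
1 = 21·881 − 25·740
1 = −25·29813 + 846·881
1 = 846·865458 − 24559·29813
1 = −24559·1760729 + 49964·865458
So 865458·49964 ≡ 1 (mod 1760729).

49964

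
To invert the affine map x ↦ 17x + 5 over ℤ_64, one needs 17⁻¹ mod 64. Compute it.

Apply the Euclidean algorithm to 64 and 17:
64 = 3·17 + 13
17 = 1·13 + 4
13 = 3·4 + 1
4 = 4·1 + 0
The gcd is 1. Working backward:
1 = 13 − 3·4
1 = −3·17 + 4·13
1 = 4·64 − 15·17
Hence 17⁻¹ ≡ -15 ≡ 49 (mod 64).

49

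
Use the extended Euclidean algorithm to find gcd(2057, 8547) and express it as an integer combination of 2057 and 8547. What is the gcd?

Apply Euclid's algorithm to 8547 and 2057:
8547 = 4×2057 + 319
2057 = 6×319 + 143
319 = 2×143 + 33
143 = 4×33 + 11
33 = 3×11 + 0
gcd(2057, 8547) = 11.
Back-substituting:
11 = 143 − 4·33
11 = −4·319 + 9·143
11 = 9·2057 − 58·319
11 = −58·8547 + 241·2057
So 11 = (-58)·8547 + (241)·2057.

11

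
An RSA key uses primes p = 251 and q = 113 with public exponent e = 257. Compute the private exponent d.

φ(n) = (p−1)(q−1) = 250·112 = 28000.
Need d with 257·d ≡ 1 (mod 28000). Apply the extended Euclidean algorithm:
28000 = 108·257 + 244
257 = 1·244 + 13
244 = 18·13 + 10
13 = 1·10 + 3
10 = 3·3 + 1
3 = 3·1 + 0
Back-substitute:
1 = 10 − 3·3
1 = −3·13 + 4·10
1 = 4·244 − 75·13
1 = −75·257 + 79·244
1 = 79·28000 − 8607·257
So 257·(-8607) ≡ 1 (mod 28000), hence d ≡ -8607 ≡ 19393 (mod 28000).

19393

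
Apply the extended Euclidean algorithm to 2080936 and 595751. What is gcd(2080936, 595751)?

Apply Euclid's algorithm to 2080936 and 595751:
2080936 = 3×595751 + 293683
595751 = 2×293683 + 8385
293683 = 35×8385 + 208
8385 = 40×208 + 65
208 = 3×65 + 13
65 = 5×13 + 0
gcd(2080936, 595751) = 13.
Working backward:
13 = 208 − 3·65
13 = −3·8385 + 121·208
13 = 121·293683 − 4238·8385
13 = −4238·595751 + 8597·293683
13 = 8597·2080936 − 30029·595751
So 13 = (8597)·2080936 + (-30029)·595751.

13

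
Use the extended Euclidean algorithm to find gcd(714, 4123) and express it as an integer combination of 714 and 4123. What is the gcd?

7

Repeated division:
4123 = 5*714 + 553
714 = 1*553 + 161
553 = 3*161 + 70
161 = 2*70 + 21
70 = 3*21 + 7
21 = 3*7 + 0
gcd(714, 4123) = 7.
Working backward:
7 = 70 − 3·21
7 = −3·161 + 7·70
7 = 7·553 − 24·161
7 = −24·714 + 31·553
7 = 31·4123 − 179·714
So 7 = (31)·4123 + (-179)·714.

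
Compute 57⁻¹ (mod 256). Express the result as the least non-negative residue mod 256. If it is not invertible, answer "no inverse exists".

9

Extended Euclidean algorithm:
256 = 4·57 + 28
57 = 2·28 + 1
28 = 28·1 + 0
Since gcd(57, 256) = 1, back-substitute to write 1 as a combination:
1 = 57 − 2·28
1 = −2·256 + 9·57
So 57·9 ≡ 1 (mod 256).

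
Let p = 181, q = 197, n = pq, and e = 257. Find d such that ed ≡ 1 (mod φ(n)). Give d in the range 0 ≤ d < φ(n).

10433

φ(n) = (p−1)(q−1) = 180·196 = 35280.
Need d with 257·d ≡ 1 (mod 35280). Apply the extended Euclidean algorithm:
35280 = 137·257 + 71
257 = 3·71 + 44
71 = 1·44 + 27
44 = 1·27 + 17
27 = 1·17 + 10
17 = 1·10 + 7
10 = 1·7 + 3
7 = 2·3 + 1
3 = 3·1 + 0
Back-substitute:
1 = 7 − 2·3
1 = −2·10 + 3·7
1 = 3·17 − 5·10
1 = −5·27 + 8·17
1 = 8·44 − 13·27
1 = −13·71 + 21·44
1 = 21·257 − 76·71
1 = −76·35280 + 10433·257
So 257·10433 ≡ 1 (mod 35280), hence d = 10433.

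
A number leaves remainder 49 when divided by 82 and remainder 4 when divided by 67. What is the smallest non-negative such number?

Write x = 49 + 82·k. Then 82·k ≡ 4 − 49 ≡ 22 (mod 67).
Need 82⁻¹ mod 67. Extended Euclid on (67, 15):
67 = 4*15 + 7
15 = 2*7 + 1
7 = 7*1 + 0
Back-substitute:
1 = 15 − 2·7
1 = −2·67 + 9·15
82⁻¹ ≡ 9 (mod 67), so k ≡ 9·22 ≡ 64 (mod 67).
x = 49 + 82·64 = 5297.

5297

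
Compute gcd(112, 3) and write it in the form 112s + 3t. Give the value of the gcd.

1

Apply Euclid's algorithm to 112 and 3:
112 = 37·3 + 1
3 = 3·1 + 0
gcd(112, 3) = 1.
Back-substituting:
1 = 112 − 37·3
So 1 = (1)·112 + (-37)·3.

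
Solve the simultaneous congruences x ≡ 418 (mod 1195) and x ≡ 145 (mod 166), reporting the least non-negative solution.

44633

Write x = 418 + 1195·k. Then 1195·k ≡ 145 − 418 ≡ 59 (mod 166).
Need 1195⁻¹ mod 166. Extended Euclid on (166, 33):
166 = 5×33 + 1
33 = 33×1 + 0
Back-substitute:
1 = 166 − 5·33
1195⁻¹ ≡ 161 (mod 166), so k ≡ 161·59 ≡ 37 (mod 166).
x = 418 + 1195·37 = 44633.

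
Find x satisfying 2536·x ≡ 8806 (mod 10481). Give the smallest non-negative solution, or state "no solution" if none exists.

First find gcd(2536, 10481):
10481 = 4*2536 + 337
2536 = 7*337 + 177
337 = 1*177 + 160
177 = 1*160 + 17
160 = 9*17 + 7
17 = 2*7 + 3
7 = 2*3 + 1
3 = 3*1 + 0
gcd = 1, so a unique solution mod 10481 exists.
Back-substitute for the Bézout coefficients:
1 = 7 − 2·3
1 = −2·17 + 5·7
1 = 5·160 − 47·17
1 = −47·177 + 52·160
1 = 52·337 − 99·177
1 = −99·2536 + 745·337
1 = 745·10481 − 3079·2536
So 2536·(-3079) ≡ 1 (mod 10481), giving 2536⁻¹ ≡ 7402.
x ≡ 2536⁻¹·8806 ≡ 7402·8806 ≡ 673 (mod 10481).

673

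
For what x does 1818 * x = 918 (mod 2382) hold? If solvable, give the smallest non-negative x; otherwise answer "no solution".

256

First find gcd(1818, 2382):
2382 = 1×1818 + 564
1818 = 3×564 + 126
564 = 4×126 + 60
126 = 2×60 + 6
60 = 10×6 + 0
gcd = 6 and 6 | 918, so solutions exist. Divide through by 6: 303x ≡ 153 (mod 397).
Now find 303⁻¹ mod 397:
397 = 1·303 + 94
303 = 3·94 + 21
94 = 4·21 + 10
21 = 2·10 + 1
10 = 10·1 + 0
Back-substitute:
1 = 21 − 2·10
1 = −2·94 + 9·21
1 = 9·303 − 29·94
1 = −29·397 + 38·303
So 303⁻¹ ≡ 38 (mod 397).
Then x ≡ 38·153 ≡ 256 (mod 397); the smallest non-negative solution is x = 256.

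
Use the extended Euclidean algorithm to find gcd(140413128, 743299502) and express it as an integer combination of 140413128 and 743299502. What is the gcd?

Apply Euclid's algorithm to 743299502 and 140413128:
743299502 = 5*140413128 + 41233862
140413128 = 3*41233862 + 16711542
41233862 = 2*16711542 + 7810778
16711542 = 2*7810778 + 1089986
7810778 = 7*1089986 + 180876
1089986 = 6*180876 + 4730
180876 = 38*4730 + 1136
4730 = 4*1136 + 186
1136 = 6*186 + 20
186 = 9*20 + 6
20 = 3*6 + 2
6 = 3*2 + 0
gcd(140413128, 743299502) = 2.
Working backward:
2 = 20 − 3·6
2 = −3·186 + 28·20
2 = 28·1136 − 171·186
2 = −171·4730 + 712·1136
2 = 712·180876 − 27227·4730
2 = −27227·1089986 + 164074·180876
2 = 164074·7810778 − 1175745·1089986
2 = −1175745·16711542 + 2515564·7810778
2 = 2515564·41233862 − 6206873·16711542
2 = −6206873·140413128 + 21136183·41233862
2 = 21136183·743299502 − 111887788·140413128
So 2 = (21136183)·743299502 + (-111887788)·140413128.

2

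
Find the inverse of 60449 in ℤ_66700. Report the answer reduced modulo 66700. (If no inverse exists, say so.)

Extended Euclidean algorithm:
66700 = 1*60449 + 6251
60449 = 9*6251 + 4190
6251 = 1*4190 + 2061
4190 = 2*2061 + 68
2061 = 30*68 + 21
68 = 3*21 + 5
21 = 4*5 + 1
5 = 5*1 + 0
Since gcd(60449, 66700) = 1, back-substitute to write 1 as a combination:
1 = 21 − 4·5
1 = −4·68 + 13·21
1 = 13·2061 − 394·68
1 = −394·4190 + 801·2061
1 = 801·6251 − 1195·4190
1 = −1195·60449 + 11556·6251
1 = 11556·66700 − 12751·60449
Hence 60449⁻¹ ≡ -12751 ≡ 53949 (mod 66700).

53949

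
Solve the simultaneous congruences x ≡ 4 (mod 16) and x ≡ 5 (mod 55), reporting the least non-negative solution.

Write x = 4 + 16·k. Then 16·k ≡ 5 − 4 ≡ 1 (mod 55).
Need 16⁻¹ mod 55. Extended Euclid on (55, 16):
55 = 3*16 + 7
16 = 2*7 + 2
7 = 3*2 + 1
2 = 2*1 + 0
Back-substitute:
1 = 7 − 3·2
1 = −3·16 + 7·7
1 = 7·55 − 24·16
16⁻¹ ≡ 31 (mod 55), so k ≡ 31·1 ≡ 31 (mod 55).
x = 4 + 16·31 = 500.

500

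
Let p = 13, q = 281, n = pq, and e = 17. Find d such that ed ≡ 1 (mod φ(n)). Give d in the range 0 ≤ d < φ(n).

φ(n) = (p−1)(q−1) = 12·280 = 3360.
Need d with 17·d ≡ 1 (mod 3360). Apply the extended Euclidean algorithm:
3360 = 197·17 + 11
17 = 1·11 + 6
11 = 1·6 + 5
6 = 1·5 + 1
5 = 5·1 + 0
Back-substitute:
1 = 6 − 5
1 = −11 + 2·6
1 = 2·17 − 3·11
1 = −3·3360 + 593·17
So 17·593 ≡ 1 (mod 3360), hence d = 593.

593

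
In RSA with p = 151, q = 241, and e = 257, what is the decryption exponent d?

φ(n) = (p−1)(q−1) = 150·240 = 36000.
Need d with 257·d ≡ 1 (mod 36000). Apply the extended Euclidean algorithm:
36000 = 140·257 + 20
257 = 12·20 + 17
20 = 1·17 + 3
17 = 5·3 + 2
3 = 1·2 + 1
2 = 2·1 + 0
Back-substitute:
1 = 3 − 2
1 = −17 + 6·3
1 = 6·20 − 7·17
1 = −7·257 + 90·20
1 = 90·36000 − 12607·257
So 257·(-12607) ≡ 1 (mod 36000), hence d ≡ -12607 ≡ 23393 (mod 36000).

23393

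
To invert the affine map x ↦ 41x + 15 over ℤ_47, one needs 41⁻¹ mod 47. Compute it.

39

gcd(47, 41) by repeated division:
47 = 1·41 + 6
41 = 6·6 + 5
6 = 1·5 + 1
5 = 5·1 + 0
The gcd is 1. Working backward:
1 = 6 − 5
1 = −41 + 7·6
1 = 7·47 − 8·41
Hence 41⁻¹ ≡ -8 ≡ 39 (mod 47).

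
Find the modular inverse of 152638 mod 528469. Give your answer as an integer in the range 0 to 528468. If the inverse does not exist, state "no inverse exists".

505227

Extended Euclidean algorithm:
528469 = 3·152638 + 70555
152638 = 2·70555 + 11528
70555 = 6·11528 + 1387
11528 = 8·1387 + 432
1387 = 3·432 + 91
432 = 4·91 + 68
91 = 1·68 + 23
68 = 2·23 + 22
23 = 1·22 + 1
22 = 22·1 + 0
Since gcd(152638, 528469) = 1, back-substitute to write 1 as a combination:
1 = 23 − 22
1 = −68 + 3·23
1 = 3·91 − 4·68
1 = −4·432 + 19·91
1 = 19·1387 − 61·432
1 = −61·11528 + 507·1387
1 = 507·70555 − 3103·11528
1 = −3103·152638 + 6713·70555
1 = 6713·528469 − 23242·152638
Hence 152638⁻¹ ≡ -23242 ≡ 505227 (mod 528469).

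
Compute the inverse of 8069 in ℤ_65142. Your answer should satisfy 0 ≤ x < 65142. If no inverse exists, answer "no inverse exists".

Run Euclid on (65142, 8069):
65142 = 8·8069 + 590
8069 = 13·590 + 399
590 = 1·399 + 191
399 = 2·191 + 17
191 = 11·17 + 4
17 = 4·4 + 1
4 = 4·1 + 0
gcd = 1, so the inverse exists. Back-substitute:
1 = 17 − 4·4
1 = −4·191 + 45·17
1 = 45·399 − 94·191
1 = −94·590 + 139·399
1 = 139·8069 − 1901·590
1 = −1901·65142 + 15347·8069
So 8069·15347 ≡ 1 (mod 65142).

15347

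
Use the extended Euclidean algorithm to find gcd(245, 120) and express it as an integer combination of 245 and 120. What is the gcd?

Euclidean algorithm:
245 = 2*120 + 5
120 = 24*5 + 0
gcd(245, 120) = 5.
Working backward:
5 = 245 − 2·120
So 5 = (1)·245 + (-2)·120.

5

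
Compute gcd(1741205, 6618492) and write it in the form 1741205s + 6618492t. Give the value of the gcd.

Euclidean algorithm:
6618492 = 3·1741205 + 1394877
1741205 = 1·1394877 + 346328
1394877 = 4·346328 + 9565
346328 = 36·9565 + 1988
9565 = 4·1988 + 1613
1988 = 1·1613 + 375
1613 = 4·375 + 113
375 = 3·113 + 36
113 = 3·36 + 5
36 = 7·5 + 1
5 = 5·1 + 0
gcd(1741205, 6618492) = 1.
Working backward:
1 = 36 − 7·5
1 = −7·113 + 22·36
1 = 22·375 − 73·113
1 = −73·1613 + 314·375
1 = 314·1988 − 387·1613
1 = −387·9565 + 1862·1988
1 = 1862·346328 − 67419·9565
1 = −67419·1394877 + 271538·346328
1 = 271538·1741205 − 338957·1394877
1 = −338957·6618492 + 1288409·1741205
So 1 = (-338957)·6618492 + (1288409)·1741205.

1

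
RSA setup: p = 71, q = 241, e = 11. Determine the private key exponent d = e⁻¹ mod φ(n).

φ(n) = (p−1)(q−1) = 70·240 = 16800.
Need d with 11·d ≡ 1 (mod 16800). Apply the extended Euclidean algorithm:
16800 = 1527·11 + 3
11 = 3·3 + 2
3 = 1·2 + 1
2 = 2·1 + 0
Back-substitute:
1 = 3 − 2
1 = −11 + 4·3
1 = 4·16800 − 6109·11
So 11·(-6109) ≡ 1 (mod 16800), hence d ≡ -6109 ≡ 10691 (mod 16800).

10691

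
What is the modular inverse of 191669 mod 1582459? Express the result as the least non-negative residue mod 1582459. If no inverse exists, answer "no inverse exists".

Run Euclid on (1582459, 191669):
1582459 = 8·191669 + 49107
191669 = 3·49107 + 44348
49107 = 1·44348 + 4759
44348 = 9·4759 + 1517
4759 = 3·1517 + 208
1517 = 7·208 + 61
208 = 3·61 + 25
61 = 2·25 + 11
25 = 2·11 + 3
11 = 3·3 + 2
3 = 1·2 + 1
2 = 2·1 + 0
Since gcd(191669, 1582459) = 1, back-substitute to write 1 as a combination:
1 = 3 − 2
1 = −11 + 4·3
1 = 4·25 − 9·11
1 = −9·61 + 22·25
1 = 22·208 − 75·61
1 = −75·1517 + 547·208
1 = 547·4759 − 1716·1517
1 = −1716·44348 + 15991·4759
1 = 15991·49107 − 17707·44348
1 = −17707·191669 + 69112·49107
1 = 69112·1582459 − 570603·191669
So 191669·(-570603) ≡ 1 (mod 1582459), and -570603 ≡ 1011856 (mod 1582459).

1011856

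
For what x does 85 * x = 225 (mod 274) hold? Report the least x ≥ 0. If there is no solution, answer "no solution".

First find gcd(85, 274):
274 = 3×85 + 19
85 = 4×19 + 9
19 = 2×9 + 1
9 = 9×1 + 0
gcd = 1, so a unique solution mod 274 exists.
Back-substitute for the Bézout coefficients:
1 = 19 − 2·9
1 = −2·85 + 9·19
1 = 9·274 − 29·85
So 85·(-29) ≡ 1 (mod 274), giving 85⁻¹ ≡ 245.
x ≡ 85⁻¹·225 ≡ 245·225 ≡ 51 (mod 274).

51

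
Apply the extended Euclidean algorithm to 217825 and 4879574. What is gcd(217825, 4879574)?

Repeated division:
4879574 = 22*217825 + 87424
217825 = 2*87424 + 42977
87424 = 2*42977 + 1470
42977 = 29*1470 + 347
1470 = 4*347 + 82
347 = 4*82 + 19
82 = 4*19 + 6
19 = 3*6 + 1
6 = 6*1 + 0
gcd(217825, 4879574) = 1.
Express as a combination:
1 = 19 − 3·6
1 = −3·82 + 13·19
1 = 13·347 − 55·82
1 = −55·1470 + 233·347
1 = 233·42977 − 6812·1470
1 = −6812·87424 + 13857·42977
1 = 13857·217825 − 34526·87424
1 = −34526·4879574 + 773429·217825
So 1 = (-34526)·4879574 + (773429)·217825.

1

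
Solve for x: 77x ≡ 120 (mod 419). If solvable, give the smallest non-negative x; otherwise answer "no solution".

First find gcd(77, 419):
419 = 5×77 + 34
77 = 2×34 + 9
34 = 3×9 + 7
9 = 1×7 + 2
7 = 3×2 + 1
2 = 2×1 + 0
gcd = 1, so a unique solution mod 419 exists.
Back-substitute for the Bézout coefficients:
1 = 7 − 3·2
1 = −3·9 + 4·7
1 = 4·34 − 15·9
1 = −15·77 + 34·34
1 = 34·419 − 185·77
So 77·(-185) ≡ 1 (mod 419), giving 77⁻¹ ≡ 234.
x ≡ 77⁻¹·120 ≡ 234·120 ≡ 7 (mod 419).

7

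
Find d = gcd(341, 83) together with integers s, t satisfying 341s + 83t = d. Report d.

Apply Euclid's algorithm to 341 and 83:
341 = 4*83 + 9
83 = 9*9 + 2
9 = 4*2 + 1
2 = 2*1 + 0
gcd(341, 83) = 1.
Working backward:
1 = 9 − 4·2
1 = −4·83 + 37·9
1 = 37·341 − 152·83
So 1 = (37)·341 + (-152)·83.

1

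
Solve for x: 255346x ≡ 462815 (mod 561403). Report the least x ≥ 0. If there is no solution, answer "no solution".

367394

First find gcd(255346, 561403):
561403 = 2×255346 + 50711
255346 = 5×50711 + 1791
50711 = 28×1791 + 563
1791 = 3×563 + 102
563 = 5×102 + 53
102 = 1×53 + 49
53 = 1×49 + 4
49 = 12×4 + 1
4 = 4×1 + 0
gcd = 1, so a unique solution mod 561403 exists.
Back-substitute for the Bézout coefficients:
1 = 49 − 12·4
1 = −12·53 + 13·49
1 = 13·102 − 25·53
1 = −25·563 + 138·102
1 = 138·1791 − 439·563
1 = −439·50711 + 12430·1791
1 = 12430·255346 − 62589·50711
1 = −62589·561403 + 137608·255346
So 255346·(137608) ≡ 1 (mod 561403), giving 255346⁻¹ ≡ 137608.
x ≡ 255346⁻¹·462815 ≡ 137608·462815 ≡ 367394 (mod 561403).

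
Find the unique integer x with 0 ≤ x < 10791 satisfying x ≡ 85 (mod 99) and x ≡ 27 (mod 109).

9292

Write x = 85 + 99·k. Then 99·k ≡ 27 − 85 ≡ 51 (mod 109).
Need 99⁻¹ mod 109. Extended Euclid on (109, 99):
109 = 1×99 + 10
99 = 9×10 + 9
10 = 1×9 + 1
9 = 9×1 + 0
Back-substitute:
1 = 10 − 9
1 = −99 + 10·10
1 = 10·109 − 11·99
99⁻¹ ≡ 98 (mod 109), so k ≡ 98·51 ≡ 93 (mod 109).
x = 85 + 99·93 = 9292.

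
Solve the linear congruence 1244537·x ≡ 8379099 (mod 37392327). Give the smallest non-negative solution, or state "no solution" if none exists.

gcd(1244537, 37392327):
37392327 = 30·1244537 + 56217
1244537 = 22·56217 + 7763
56217 = 7·7763 + 1876
7763 = 4·1876 + 259
1876 = 7·259 + 63
259 = 4·63 + 7
63 = 9·7 + 0
gcd = 7, but 7 ∤ 8379099, so the congruence has no solution.

no solution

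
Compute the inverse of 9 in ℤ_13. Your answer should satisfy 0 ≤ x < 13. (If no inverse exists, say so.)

Run Euclid on (13, 9):
13 = 1×9 + 4
9 = 2×4 + 1
4 = 4×1 + 0
The gcd is 1. Working backward:
1 = 9 − 2·4
1 = −2·13 + 3·9
So 9·3 ≡ 1 (mod 13).

3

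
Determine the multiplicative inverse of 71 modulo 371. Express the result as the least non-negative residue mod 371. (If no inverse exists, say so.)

162

Extended Euclidean algorithm:
371 = 5*71 + 16
71 = 4*16 + 7
16 = 2*7 + 2
7 = 3*2 + 1
2 = 2*1 + 0
gcd = 1, so the inverse exists. Back-substitute:
1 = 7 − 3·2
1 = −3·16 + 7·7
1 = 7·71 − 31·16
1 = −31·371 + 162·71
So 71·162 ≡ 1 (mod 371).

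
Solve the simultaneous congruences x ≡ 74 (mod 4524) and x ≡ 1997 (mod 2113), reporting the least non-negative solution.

Write x = 74 + 4524·k. Then 4524·k ≡ 1997 − 74 ≡ 1923 (mod 2113).
Need 4524⁻¹ mod 2113. Extended Euclid on (2113, 298):
2113 = 7*298 + 27
298 = 11*27 + 1
27 = 27*1 + 0
Back-substitute:
1 = 298 − 11·27
1 = −11·2113 + 78·298
4524⁻¹ ≡ 78 (mod 2113), so k ≡ 78·1923 ≡ 2084 (mod 2113).
x = 74 + 4524·2084 = 9428090.

9428090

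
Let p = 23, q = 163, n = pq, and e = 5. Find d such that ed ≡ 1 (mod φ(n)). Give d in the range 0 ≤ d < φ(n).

φ(n) = (p−1)(q−1) = 22·162 = 3564.
Need d with 5·d ≡ 1 (mod 3564). Apply the extended Euclidean algorithm:
3564 = 712·5 + 4
5 = 1·4 + 1
4 = 4·1 + 0
Back-substitute:
1 = 5 − 4
1 = −3564 + 713·5
So 5·713 ≡ 1 (mod 3564), hence d = 713.

713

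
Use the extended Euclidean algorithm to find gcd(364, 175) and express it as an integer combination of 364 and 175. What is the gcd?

Apply Euclid's algorithm to 364 and 175:
364 = 2*175 + 14
175 = 12*14 + 7
14 = 2*7 + 0
gcd(364, 175) = 7.
Back-substituting:
7 = 175 − 12·14
7 = −12·364 + 25·175
So 7 = (-12)·364 + (25)·175.

7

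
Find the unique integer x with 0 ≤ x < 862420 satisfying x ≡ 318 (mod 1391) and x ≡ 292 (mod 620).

Write x = 318 + 1391·k. Then 1391·k ≡ 292 − 318 ≡ 594 (mod 620).
Need 1391⁻¹ mod 620. Extended Euclid on (620, 151):
620 = 4×151 + 16
151 = 9×16 + 7
16 = 2×7 + 2
7 = 3×2 + 1
2 = 2×1 + 0
Back-substitute:
1 = 7 − 3·2
1 = −3·16 + 7·7
1 = 7·151 − 66·16
1 = −66·620 + 271·151
1391⁻¹ ≡ 271 (mod 620), so k ≡ 271·594 ≡ 394 (mod 620).
x = 318 + 1391·394 = 548372.

548372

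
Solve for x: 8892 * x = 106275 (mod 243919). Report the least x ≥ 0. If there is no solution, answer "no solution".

First find gcd(8892, 243919):
243919 = 27*8892 + 3835
8892 = 2*3835 + 1222
3835 = 3*1222 + 169
1222 = 7*169 + 39
169 = 4*39 + 13
39 = 3*13 + 0
gcd = 13 and 13 | 106275, so solutions exist. Divide through by 13: 684x ≡ 8175 (mod 18763).
Now find 684⁻¹ mod 18763:
18763 = 27·684 + 295
684 = 2·295 + 94
295 = 3·94 + 13
94 = 7·13 + 3
13 = 4·3 + 1
3 = 3·1 + 0
Back-substitute:
1 = 13 − 4·3
1 = −4·94 + 29·13
1 = 29·295 − 91·94
1 = −91·684 + 211·295
1 = 211·18763 − 5788·684
So 684·(-5788) ≡ 1 (mod 18763), i.e. 684⁻¹ ≡ 12975.
Then x ≡ 12975·8175 ≡ 3386 (mod 18763); the smallest non-negative solution is x = 3386.

3386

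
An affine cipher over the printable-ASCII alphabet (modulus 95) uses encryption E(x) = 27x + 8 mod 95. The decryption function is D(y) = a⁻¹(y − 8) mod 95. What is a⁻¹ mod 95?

88

Extended Euclidean algorithm:
95 = 3*27 + 14
27 = 1*14 + 13
14 = 1*13 + 1
13 = 13*1 + 0
Since gcd(27, 95) = 1, back-substitute to write 1 as a combination:
1 = 14 − 13
1 = −27 + 2·14
1 = 2·95 − 7·27
Thus 27·(-7) ≡ 1 (mod 95); reducing, -7 mod 95 = 88.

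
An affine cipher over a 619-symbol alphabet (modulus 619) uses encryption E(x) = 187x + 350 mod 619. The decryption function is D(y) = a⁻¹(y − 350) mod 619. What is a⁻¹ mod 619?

96

gcd(619, 187) by repeated division:
619 = 3*187 + 58
187 = 3*58 + 13
58 = 4*13 + 6
13 = 2*6 + 1
6 = 6*1 + 0
The gcd is 1. Working backward:
1 = 13 − 2·6
1 = −2·58 + 9·13
1 = 9·187 − 29·58
1 = −29·619 + 96·187
So 187·96 ≡ 1 (mod 619).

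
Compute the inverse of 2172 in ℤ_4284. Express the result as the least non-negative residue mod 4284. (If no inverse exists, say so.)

Euclidean algorithm on 4284, 2172:
4284 = 1·2172 + 2112
2172 = 1·2112 + 60
2112 = 35·60 + 12
60 = 5·12 + 0
Since gcd = 12 > 1, 2172 is not a unit mod 4284.

no inverse exists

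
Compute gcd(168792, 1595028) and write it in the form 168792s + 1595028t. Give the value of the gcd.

Euclidean algorithm:
1595028 = 9*168792 + 75900
168792 = 2*75900 + 16992
75900 = 4*16992 + 7932
16992 = 2*7932 + 1128
7932 = 7*1128 + 36
1128 = 31*36 + 12
36 = 3*12 + 0
gcd(168792, 1595028) = 12.
Express as a combination:
12 = 1128 − 31·36
12 = −31·7932 + 218·1128
12 = 218·16992 − 467·7932
12 = −467·75900 + 2086·16992
12 = 2086·168792 − 4639·75900
12 = −4639·1595028 + 43837·168792
So 12 = (-4639)·1595028 + (43837)·168792.

12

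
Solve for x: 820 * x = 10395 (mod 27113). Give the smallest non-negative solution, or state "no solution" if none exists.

First find gcd(820, 27113):
27113 = 33*820 + 53
820 = 15*53 + 25
53 = 2*25 + 3
25 = 8*3 + 1
3 = 3*1 + 0
gcd = 1, so a unique solution mod 27113 exists.
Back-substitute for the Bézout coefficients:
1 = 25 − 8·3
1 = −8·53 + 17·25
1 = 17·820 − 263·53
1 = −263·27113 + 8696·820
So 820·(8696) ≡ 1 (mod 27113), giving 820⁻¹ ≡ 8696.
x ≡ 820⁻¹·10395 ≡ 8696·10395 ≡ 178 (mod 27113).

178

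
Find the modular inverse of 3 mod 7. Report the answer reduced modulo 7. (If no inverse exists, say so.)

5

Run Euclid on (7, 3):
7 = 2*3 + 1
3 = 3*1 + 0
Since gcd(3, 7) = 1, back-substitute to write 1 as a combination:
1 = 7 − 2·3
So 3·(-2) ≡ 1 (mod 7), and -2 ≡ 5 (mod 7).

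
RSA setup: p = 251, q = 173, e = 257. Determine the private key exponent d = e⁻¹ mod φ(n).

15393

φ(n) = (p−1)(q−1) = 250·172 = 43000.
Need d with 257·d ≡ 1 (mod 43000). Apply the extended Euclidean algorithm:
43000 = 167*257 + 81
257 = 3*81 + 14
81 = 5*14 + 11
14 = 1*11 + 3
11 = 3*3 + 2
3 = 1*2 + 1
2 = 2*1 + 0
Back-substitute:
1 = 3 − 2
1 = −11 + 4·3
1 = 4·14 − 5·11
1 = −5·81 + 29·14
1 = 29·257 − 92·81
1 = −92·43000 + 15393·257
So 257·15393 ≡ 1 (mod 43000), hence d = 15393.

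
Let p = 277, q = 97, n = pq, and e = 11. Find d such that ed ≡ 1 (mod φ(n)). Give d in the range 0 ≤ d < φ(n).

φ(n) = (p−1)(q−1) = 276·96 = 26496.
Need d with 11·d ≡ 1 (mod 26496). Apply the extended Euclidean algorithm:
26496 = 2408×11 + 8
11 = 1×8 + 3
8 = 2×3 + 2
3 = 1×2 + 1
2 = 2×1 + 0
Back-substitute:
1 = 3 − 2
1 = −8 + 3·3
1 = 3·11 − 4·8
1 = −4·26496 + 9635·11
So 11·9635 ≡ 1 (mod 26496), hence d = 9635.

9635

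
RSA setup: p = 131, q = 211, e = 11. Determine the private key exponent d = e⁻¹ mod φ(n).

14891

φ(n) = (p−1)(q−1) = 130·210 = 27300.
Need d with 11·d ≡ 1 (mod 27300). Apply the extended Euclidean algorithm:
27300 = 2481·11 + 9
11 = 1·9 + 2
9 = 4·2 + 1
2 = 2·1 + 0
Back-substitute:
1 = 9 − 4·2
1 = −4·11 + 5·9
1 = 5·27300 − 12409·11
So 11·(-12409) ≡ 1 (mod 27300), hence d ≡ -12409 ≡ 14891 (mod 27300).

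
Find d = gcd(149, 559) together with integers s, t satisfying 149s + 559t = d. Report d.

1

Apply Euclid's algorithm to 559 and 149:
559 = 3*149 + 112
149 = 1*112 + 37
112 = 3*37 + 1
37 = 37*1 + 0
gcd(149, 559) = 1.
Express as a combination:
1 = 112 − 3·37
1 = −3·149 + 4·112
1 = 4·559 − 15·149
So 1 = (4)·559 + (-15)·149.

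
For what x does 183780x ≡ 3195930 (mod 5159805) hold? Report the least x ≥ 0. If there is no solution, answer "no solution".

104067

First find gcd(183780, 5159805):
5159805 = 28·183780 + 13965
183780 = 13·13965 + 2235
13965 = 6·2235 + 555
2235 = 4·555 + 15
555 = 37·15 + 0
gcd = 15 and 15 | 3195930, so solutions exist. Divide through by 15: 12252x ≡ 213062 (mod 343987).
Now find 12252⁻¹ mod 343987:
343987 = 28*12252 + 931
12252 = 13*931 + 149
931 = 6*149 + 37
149 = 4*37 + 1
37 = 37*1 + 0
Back-substitute:
1 = 149 − 4·37
1 = −4·931 + 25·149
1 = 25·12252 − 329·931
1 = −329·343987 + 9237·12252
So 12252⁻¹ ≡ 9237 (mod 343987).
Then x ≡ 9237·213062 ≡ 104067 (mod 343987); the smallest non-negative solution is x = 104067.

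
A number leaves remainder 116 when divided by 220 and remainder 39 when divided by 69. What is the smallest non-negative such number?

Write x = 116 + 220·k. Then 220·k ≡ 39 − 116 ≡ 61 (mod 69).
Need 220⁻¹ mod 69. Extended Euclid on (69, 13):
69 = 5·13 + 4
13 = 3·4 + 1
4 = 4·1 + 0
Back-substitute:
1 = 13 − 3·4
1 = −3·69 + 16·13
220⁻¹ ≡ 16 (mod 69), so k ≡ 16·61 ≡ 10 (mod 69).
x = 116 + 220·10 = 2316.

2316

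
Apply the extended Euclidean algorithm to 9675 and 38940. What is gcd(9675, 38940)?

Euclidean algorithm:
38940 = 4·9675 + 240
9675 = 40·240 + 75
240 = 3·75 + 15
75 = 5·15 + 0
gcd(9675, 38940) = 15.
Working backward:
15 = 240 − 3·75
15 = −3·9675 + 121·240
15 = 121·38940 − 487·9675
So 15 = (121)·38940 + (-487)·9675.

15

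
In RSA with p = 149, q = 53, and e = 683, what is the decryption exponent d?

2355

φ(n) = (p−1)(q−1) = 148·52 = 7696.
Need d with 683·d ≡ 1 (mod 7696). Apply the extended Euclidean algorithm:
7696 = 11·683 + 183
683 = 3·183 + 134
183 = 1·134 + 49
134 = 2·49 + 36
49 = 1·36 + 13
36 = 2·13 + 10
13 = 1·10 + 3
10 = 3·3 + 1
3 = 3·1 + 0
Back-substitute:
1 = 10 − 3·3
1 = −3·13 + 4·10
1 = 4·36 − 11·13
1 = −11·49 + 15·36
1 = 15·134 − 41·49
1 = −41·183 + 56·134
1 = 56·683 − 209·183
1 = −209·7696 + 2355·683
So 683·2355 ≡ 1 (mod 7696), hence d = 2355.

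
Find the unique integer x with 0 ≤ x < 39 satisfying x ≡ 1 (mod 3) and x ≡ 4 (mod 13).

Write x = 1 + 3·k. Then 3·k ≡ 4 − 1 ≡ 3 (mod 13).
Need 3⁻¹ mod 13. Extended Euclid on (13, 3):
13 = 4·3 + 1
3 = 3·1 + 0
Back-substitute:
1 = 13 − 4·3
3⁻¹ ≡ 9 (mod 13), so k ≡ 9·3 ≡ 1 (mod 13).
x = 1 + 3·1 = 4.

4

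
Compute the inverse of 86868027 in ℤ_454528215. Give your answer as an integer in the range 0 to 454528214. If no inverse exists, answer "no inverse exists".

Euclidean algorithm on 454528215, 86868027:
454528215 = 5·86868027 + 20188080
86868027 = 4·20188080 + 6115707
20188080 = 3·6115707 + 1840959
6115707 = 3·1840959 + 592830
1840959 = 3·592830 + 62469
592830 = 9·62469 + 30609
62469 = 2·30609 + 1251
30609 = 24·1251 + 585
1251 = 2·585 + 81
585 = 7·81 + 18
81 = 4·18 + 9
18 = 2·9 + 0
The gcd is 9, not 1, hence no inverse exists.

no inverse exists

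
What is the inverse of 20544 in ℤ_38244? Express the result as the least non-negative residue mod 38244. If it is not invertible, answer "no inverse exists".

no inverse exists

Compute gcd(20544, 38244):
38244 = 1×20544 + 17700
20544 = 1×17700 + 2844
17700 = 6×2844 + 636
2844 = 4×636 + 300
636 = 2×300 + 36
300 = 8×36 + 12
36 = 3×12 + 0
The gcd is 12, not 1, hence no inverse exists.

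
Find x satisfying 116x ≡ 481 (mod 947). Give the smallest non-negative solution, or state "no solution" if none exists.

894

First find gcd(116, 947):
947 = 8×116 + 19
116 = 6×19 + 2
19 = 9×2 + 1
2 = 2×1 + 0
gcd = 1, so a unique solution mod 947 exists.
Back-substitute for the Bézout coefficients:
1 = 19 − 9·2
1 = −9·116 + 55·19
1 = 55·947 − 449·116
So 116·(-449) ≡ 1 (mod 947), giving 116⁻¹ ≡ 498.
x ≡ 116⁻¹·481 ≡ 498·481 ≡ 894 (mod 947).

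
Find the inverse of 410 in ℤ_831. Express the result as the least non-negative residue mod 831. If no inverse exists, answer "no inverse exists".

Run Euclid on (831, 410):
831 = 2·410 + 11
410 = 37·11 + 3
11 = 3·3 + 2
3 = 1·2 + 1
2 = 2·1 + 0
gcd = 1, so the inverse exists. Back-substitute:
1 = 3 − 2
1 = −11 + 4·3
1 = 4·410 − 149·11
1 = −149·831 + 302·410
So 410·302 ≡ 1 (mod 831).

302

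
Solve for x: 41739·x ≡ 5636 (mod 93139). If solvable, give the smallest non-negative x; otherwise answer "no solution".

First find gcd(41739, 93139):
93139 = 2*41739 + 9661
41739 = 4*9661 + 3095
9661 = 3*3095 + 376
3095 = 8*376 + 87
376 = 4*87 + 28
87 = 3*28 + 3
28 = 9*3 + 1
3 = 3*1 + 0
gcd = 1, so a unique solution mod 93139 exists.
Back-substitute for the Bézout coefficients:
1 = 28 − 9·3
1 = −9·87 + 28·28
1 = 28·376 − 121·87
1 = −121·3095 + 996·376
1 = 996·9661 − 3109·3095
1 = −3109·41739 + 13432·9661
1 = 13432·93139 − 29973·41739
So 41739·(-29973) ≡ 1 (mod 93139), giving 41739⁻¹ ≡ 63166.
x ≡ 41739⁻¹·5636 ≡ 63166·5636 ≡ 26318 (mod 93139).

26318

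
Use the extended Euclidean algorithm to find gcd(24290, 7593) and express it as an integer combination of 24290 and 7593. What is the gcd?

Repeated division:
24290 = 3*7593 + 1511
7593 = 5*1511 + 38
1511 = 39*38 + 29
38 = 1*29 + 9
29 = 3*9 + 2
9 = 4*2 + 1
2 = 2*1 + 0
gcd(24290, 7593) = 1.
Working backward:
1 = 9 − 4·2
1 = −4·29 + 13·9
1 = 13·38 − 17·29
1 = −17·1511 + 676·38
1 = 676·7593 − 3397·1511
1 = −3397·24290 + 10867·7593
So 1 = (-3397)·24290 + (10867)·7593.

1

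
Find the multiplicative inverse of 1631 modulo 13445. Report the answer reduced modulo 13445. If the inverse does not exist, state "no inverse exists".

Apply the Euclidean algorithm to 13445 and 1631:
13445 = 8*1631 + 397
1631 = 4*397 + 43
397 = 9*43 + 10
43 = 4*10 + 3
10 = 3*3 + 1
3 = 3*1 + 0
Since gcd(1631, 13445) = 1, back-substitute to write 1 as a combination:
1 = 10 − 3·3
1 = −3·43 + 13·10
1 = 13·397 − 120·43
1 = −120·1631 + 493·397
1 = 493·13445 − 4064·1631
Hence 1631⁻¹ ≡ -4064 ≡ 9381 (mod 13445).

9381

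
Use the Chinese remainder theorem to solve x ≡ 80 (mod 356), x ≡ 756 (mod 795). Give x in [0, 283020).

Write x = 80 + 356·k. Then 356·k ≡ 756 − 80 ≡ 676 (mod 795).
Need 356⁻¹ mod 795. Extended Euclid on (795, 356):
795 = 2·356 + 83
356 = 4·83 + 24
83 = 3·24 + 11
24 = 2·11 + 2
11 = 5·2 + 1
2 = 2·1 + 0
Back-substitute:
1 = 11 − 5·2
1 = −5·24 + 11·11
1 = 11·83 − 38·24
1 = −38·356 + 163·83
1 = 163·795 − 364·356
356⁻¹ ≡ 431 (mod 795), so k ≡ 431·676 ≡ 386 (mod 795).
x = 80 + 356·386 = 137496.

137496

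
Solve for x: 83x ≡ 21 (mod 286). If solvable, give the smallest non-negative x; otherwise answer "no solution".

First find gcd(83, 286):
286 = 3×83 + 37
83 = 2×37 + 9
37 = 4×9 + 1
9 = 9×1 + 0
gcd = 1, so a unique solution mod 286 exists.
Back-substitute for the Bézout coefficients:
1 = 37 − 4·9
1 = −4·83 + 9·37
1 = 9·286 − 31·83
So 83·(-31) ≡ 1 (mod 286), giving 83⁻¹ ≡ 255.
x ≡ 83⁻¹·21 ≡ 255·21 ≡ 207 (mod 286).

207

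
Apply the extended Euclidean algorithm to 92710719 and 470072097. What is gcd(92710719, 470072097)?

9

Repeated division:
470072097 = 5·92710719 + 6518502
92710719 = 14·6518502 + 1451691
6518502 = 4·1451691 + 711738
1451691 = 2·711738 + 28215
711738 = 25·28215 + 6363
28215 = 4·6363 + 2763
6363 = 2·2763 + 837
2763 = 3·837 + 252
837 = 3·252 + 81
252 = 3·81 + 9
81 = 9·9 + 0
gcd(92710719, 470072097) = 9.
Working backward:
9 = 252 − 3·81
9 = −3·837 + 10·252
9 = 10·2763 − 33·837
9 = −33·6363 + 76·2763
9 = 76·28215 − 337·6363
9 = −337·711738 + 8501·28215
9 = 8501·1451691 − 17339·711738
9 = −17339·6518502 + 77857·1451691
9 = 77857·92710719 − 1107337·6518502
9 = −1107337·470072097 + 5614542·92710719
So 9 = (-1107337)·470072097 + (5614542)·92710719.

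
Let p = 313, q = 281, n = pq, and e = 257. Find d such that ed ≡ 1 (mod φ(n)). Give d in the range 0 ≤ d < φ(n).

φ(n) = (p−1)(q−1) = 312·280 = 87360.
Need d with 257·d ≡ 1 (mod 87360). Apply the extended Euclidean algorithm:
87360 = 339×257 + 237
257 = 1×237 + 20
237 = 11×20 + 17
20 = 1×17 + 3
17 = 5×3 + 2
3 = 1×2 + 1
2 = 2×1 + 0
Back-substitute:
1 = 3 − 2
1 = −17 + 6·3
1 = 6·20 − 7·17
1 = −7·237 + 83·20
1 = 83·257 − 90·237
1 = −90·87360 + 30593·257
So 257·30593 ≡ 1 (mod 87360), hence d = 30593.

30593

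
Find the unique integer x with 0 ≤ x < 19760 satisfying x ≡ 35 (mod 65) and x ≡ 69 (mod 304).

4325

Write x = 35 + 65·k. Then 65·k ≡ 69 − 35 ≡ 34 (mod 304).
Need 65⁻¹ mod 304. Extended Euclid on (304, 65):
304 = 4*65 + 44
65 = 1*44 + 21
44 = 2*21 + 2
21 = 10*2 + 1
2 = 2*1 + 0
Back-substitute:
1 = 21 − 10·2
1 = −10·44 + 21·21
1 = 21·65 − 31·44
1 = −31·304 + 145·65
65⁻¹ ≡ 145 (mod 304), so k ≡ 145·34 ≡ 66 (mod 304).
x = 35 + 65·66 = 4325.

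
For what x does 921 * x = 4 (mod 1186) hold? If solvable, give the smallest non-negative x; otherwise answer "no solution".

First find gcd(921, 1186):
1186 = 1*921 + 265
921 = 3*265 + 126
265 = 2*126 + 13
126 = 9*13 + 9
13 = 1*9 + 4
9 = 2*4 + 1
4 = 4*1 + 0
gcd = 1, so a unique solution mod 1186 exists.
Back-substitute for the Bézout coefficients:
1 = 9 − 2·4
1 = −2·13 + 3·9
1 = 3·126 − 29·13
1 = −29·265 + 61·126
1 = 61·921 − 212·265
1 = −212·1186 + 273·921
So 921·(273) ≡ 1 (mod 1186), giving 921⁻¹ ≡ 273.
x ≡ 921⁻¹·4 ≡ 273·4 ≡ 1092 (mod 1186).

1092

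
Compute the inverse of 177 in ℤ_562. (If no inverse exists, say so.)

435

Extended Euclidean algorithm:
562 = 3*177 + 31
177 = 5*31 + 22
31 = 1*22 + 9
22 = 2*9 + 4
9 = 2*4 + 1
4 = 4*1 + 0
Since gcd(177, 562) = 1, back-substitute to write 1 as a combination:
1 = 9 − 2·4
1 = −2·22 + 5·9
1 = 5·31 − 7·22
1 = −7·177 + 40·31
1 = 40·562 − 127·177
So 177·(-127) ≡ 1 (mod 562), and -127 ≡ 435 (mod 562).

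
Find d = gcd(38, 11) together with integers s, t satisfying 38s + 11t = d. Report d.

1

Repeated division:
38 = 3×11 + 5
11 = 2×5 + 1
5 = 5×1 + 0
gcd(38, 11) = 1.
Back-substituting:
1 = 11 − 2·5
1 = −2·38 + 7·11
So 1 = (-2)·38 + (7)·11.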